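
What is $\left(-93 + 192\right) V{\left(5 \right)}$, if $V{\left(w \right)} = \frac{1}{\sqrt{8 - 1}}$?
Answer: $\frac{99 \sqrt{7}}{7} \approx 37.418$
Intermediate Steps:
$V{\left(w \right)} = \frac{\sqrt{7}}{7}$ ($V{\left(w \right)} = \frac{1}{\sqrt{7}} = \frac{\sqrt{7}}{7}$)
$\left(-93 + 192\right) V{\left(5 \right)} = \left(-93 + 192\right) \frac{\sqrt{7}}{7} = 99 \frac{\sqrt{7}}{7} = \frac{99 \sqrt{7}}{7}$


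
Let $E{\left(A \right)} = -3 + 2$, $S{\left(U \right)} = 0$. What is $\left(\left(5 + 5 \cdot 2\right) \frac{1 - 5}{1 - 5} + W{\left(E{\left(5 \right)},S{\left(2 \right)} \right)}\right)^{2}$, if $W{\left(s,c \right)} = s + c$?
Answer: $196$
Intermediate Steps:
$E{\left(A \right)} = -1$
$W{\left(s,c \right)} = c + s$
$\left(\left(5 + 5 \cdot 2\right) \frac{1 - 5}{1 - 5} + W{\left(E{\left(5 \right)},S{\left(2 \right)} \right)}\right)^{2} = \left(\left(5 + 5 \cdot 2\right) \frac{1 - 5}{1 - 5} + \left(0 - 1\right)\right)^{2} = \left(\left(5 + 10\right) \left(- \frac{4}{-4}\right) - 1\right)^{2} = \left(15 \left(\left(-4\right) \left(- \frac{1}{4}\right)\right) - 1\right)^{2} = \left(15 \cdot 1 - 1\right)^{2} = \left(15 - 1\right)^{2} = 14^{2} = 196$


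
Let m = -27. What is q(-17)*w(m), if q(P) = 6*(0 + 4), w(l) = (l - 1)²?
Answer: 18816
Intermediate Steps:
w(l) = (-1 + l)²
q(P) = 24 (q(P) = 6*4 = 24)
q(-17)*w(m) = 24*(-1 - 27)² = 24*(-28)² = 24*784 = 18816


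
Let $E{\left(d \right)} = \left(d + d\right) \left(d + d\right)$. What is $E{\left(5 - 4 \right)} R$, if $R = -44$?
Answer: $-176$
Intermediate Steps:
$E{\left(d \right)} = 4 d^{2}$ ($E{\left(d \right)} = 2 d 2 d = 4 d^{2}$)
$E{\left(5 - 4 \right)} R = 4 \left(5 - 4\right)^{2} \left(-44\right) = 4 \cdot 1^{2} \left(-44\right) = 4 \cdot 1 \left(-44\right) = 4 \left(-44\right) = -176$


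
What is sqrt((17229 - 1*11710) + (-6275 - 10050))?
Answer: I*sqrt(10806) ≈ 103.95*I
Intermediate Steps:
sqrt((17229 - 1*11710) + (-6275 - 10050)) = sqrt((17229 - 11710) - 16325) = sqrt(5519 - 16325) = sqrt(-10806) = I*sqrt(10806)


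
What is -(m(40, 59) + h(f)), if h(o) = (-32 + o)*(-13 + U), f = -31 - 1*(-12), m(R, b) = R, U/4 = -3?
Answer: -1315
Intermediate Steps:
U = -12 (U = 4*(-3) = -12)
f = -19 (f = -31 + 12 = -19)
h(o) = 800 - 25*o (h(o) = (-32 + o)*(-13 - 12) = (-32 + o)*(-25) = 800 - 25*o)
-(m(40, 59) + h(f)) = -(40 + (800 - 25*(-19))) = -(40 + (800 + 475)) = -(40 + 1275) = -1*1315 = -1315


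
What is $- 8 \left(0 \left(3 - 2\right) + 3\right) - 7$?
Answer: $-31$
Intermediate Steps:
$- 8 \left(0 \left(3 - 2\right) + 3\right) - 7 = - 8 \left(0 \cdot 1 + 3\right) - 7 = - 8 \left(0 + 3\right) - 7 = \left(-8\right) 3 - 7 = -24 - 7 = -31$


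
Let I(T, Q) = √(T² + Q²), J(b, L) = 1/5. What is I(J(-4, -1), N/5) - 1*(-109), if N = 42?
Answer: 109 + √1765/5 ≈ 117.40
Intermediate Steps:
J(b, L) = ⅕
I(T, Q) = √(Q² + T²)
I(J(-4, -1), N/5) - 1*(-109) = √((42/5)² + (⅕)²) - 1*(-109) = √((42*(⅕))² + 1/25) + 109 = √((42/5)² + 1/25) + 109 = √(1764/25 + 1/25) + 109 = √(353/5) + 109 = √1765/5 + 109 = 109 + √1765/5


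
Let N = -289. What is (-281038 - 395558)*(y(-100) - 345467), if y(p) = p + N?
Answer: 234004786176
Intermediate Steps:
y(p) = -289 + p (y(p) = p - 289 = -289 + p)
(-281038 - 395558)*(y(-100) - 345467) = (-281038 - 395558)*((-289 - 100) - 345467) = -676596*(-389 - 345467) = -676596*(-345856) = 234004786176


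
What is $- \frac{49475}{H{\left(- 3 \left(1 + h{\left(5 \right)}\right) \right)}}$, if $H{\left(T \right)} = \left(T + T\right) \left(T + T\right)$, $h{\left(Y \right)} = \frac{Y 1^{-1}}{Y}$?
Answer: $- \frac{49475}{144} \approx -343.58$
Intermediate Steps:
$h{\left(Y \right)} = 1$ ($h{\left(Y \right)} = \frac{Y 1}{Y} = \frac{Y}{Y} = 1$)
$H{\left(T \right)} = 4 T^{2}$ ($H{\left(T \right)} = 2 T 2 T = 4 T^{2}$)
$- \frac{49475}{H{\left(- 3 \left(1 + h{\left(5 \right)}\right) \right)}} = - \frac{49475}{4 \left(- 3 \left(1 + 1\right)\right)^{2}} = - \frac{49475}{4 \left(\left(-3\right) 2\right)^{2}} = - \frac{49475}{4 \left(-6\right)^{2}} = - \frac{49475}{4 \cdot 36} = - \frac{49475}{144}$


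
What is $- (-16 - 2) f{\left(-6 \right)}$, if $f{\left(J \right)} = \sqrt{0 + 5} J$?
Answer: $- 108 \sqrt{5} \approx -241.5$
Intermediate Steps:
$f{\left(J \right)} = J \sqrt{5}$ ($f{\left(J \right)} = \sqrt{5} J = J \sqrt{5}$)
$- (-16 - 2) f{\left(-6 \right)} = - (-16 - 2) \left(- 6 \sqrt{5}\right) = \left(-1\right) \left(-18\right) \left(- 6 \sqrt{5}\right) = 18 \left(- 6 \sqrt{5}\right) = - 108 \sqrt{5}$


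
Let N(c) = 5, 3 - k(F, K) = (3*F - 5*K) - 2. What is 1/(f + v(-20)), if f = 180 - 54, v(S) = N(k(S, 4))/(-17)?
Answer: 17/2137 ≈ 0.0079551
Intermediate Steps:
k(F, K) = 5 - 3*F + 5*K (k(F, K) = 3 - ((3*F - 5*K) - 2) = 3 - ((-5*K + 3*F) - 2) = 3 - (-2 - 5*K + 3*F) = 3 + (2 - 3*F + 5*K) = 5 - 3*F + 5*K)
v(S) = -5/17 (v(S) = 5/(-17) = 5*(-1/17) = -5/17)
f = 126
1/(f + v(-20)) = 1/(126 - 5/17) = 1/(2137/17) = 17/2137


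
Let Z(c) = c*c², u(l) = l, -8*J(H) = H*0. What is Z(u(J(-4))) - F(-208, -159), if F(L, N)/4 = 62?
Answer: -248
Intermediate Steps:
F(L, N) = 248 (F(L, N) = 4*62 = 248)
J(H) = 0 (J(H) = -H*0/8 = -⅛*0 = 0)
Z(c) = c³
Z(u(J(-4))) - F(-208, -159) = 0³ - 1*248 = 0 - 248 = -248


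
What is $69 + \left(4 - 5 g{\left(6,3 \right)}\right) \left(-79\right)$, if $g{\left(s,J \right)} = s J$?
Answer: $6863$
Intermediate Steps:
$g{\left(s,J \right)} = J s$
$69 + \left(4 - 5 g{\left(6,3 \right)}\right) \left(-79\right) = 69 + \left(4 - 5 \cdot 3 \cdot 6\right) \left(-79\right) = 69 + \left(4 - 90\right) \left(-79\right) = 69 - -6794 = 69 + 6794 = 6863$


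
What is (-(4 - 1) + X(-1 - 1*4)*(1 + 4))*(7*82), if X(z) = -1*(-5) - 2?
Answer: 6888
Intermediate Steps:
X(z) = 3 (X(z) = 5 - 2 = 3)
(-(4 - 1) + X(-1 - 1*4)*(1 + 4))*(7*82) = (-(4 - 1) + 3*(1 + 4))*(7*82) = (-1*3 + 3*5)*574 = (-3 + 15)*574 = 12*574 = 6888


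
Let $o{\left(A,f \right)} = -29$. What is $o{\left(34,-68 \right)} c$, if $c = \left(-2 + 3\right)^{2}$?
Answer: $-29$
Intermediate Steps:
$c = 1$ ($c = 1^{2} = 1$)
$o{\left(34,-68 \right)} c = \left(-29\right) 1 = -29$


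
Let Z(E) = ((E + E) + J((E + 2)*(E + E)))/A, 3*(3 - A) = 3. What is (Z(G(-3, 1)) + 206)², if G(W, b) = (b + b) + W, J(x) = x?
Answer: 41616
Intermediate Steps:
G(W, b) = W + 2*b (G(W, b) = 2*b + W = W + 2*b)
A = 2 (A = 3 - ⅓*3 = 3 - 1 = 2)
Z(E) = E + E*(2 + E) (Z(E) = ((E + E) + (E + 2)*(E + E))/2 = (2*E + (2 + E)*(2*E))*(½) = (2*E + 2*E*(2 + E))*(½) = E + E*(2 + E))
(Z(G(-3, 1)) + 206)² = ((-3 + 2*1)*(3 + (-3 + 2*1)) + 206)² = ((-3 + 2)*(3 + (-3 + 2)) + 206)² = (-(3 - 1) + 206)² = (-1*2 + 206)² = (-2 + 206)² = 204² = 41616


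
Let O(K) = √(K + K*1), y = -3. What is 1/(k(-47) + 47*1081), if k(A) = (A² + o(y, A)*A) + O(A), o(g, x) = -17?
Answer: 1145/61618177 - I*√94/2896054319 ≈ 1.8582e-5 - 3.3478e-9*I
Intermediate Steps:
O(K) = √2*√K (O(K) = √(K + K) = √(2*K) = √2*√K)
k(A) = A² - 17*A + √2*√A (k(A) = (A² - 17*A) + √2*√A = A² - 17*A + √2*√A)
1/(k(-47) + 47*1081) = 1/(((-47)² - 17*(-47) + √2*√(-47)) + 47*1081) = 1/((2209 + 799 + √2*(I*√47)) + 50807) = 1/((2209 + 799 + I*√94) + 50807) = 1/((3008 + I*√94) + 50807) = 1/(53815 + I*√94)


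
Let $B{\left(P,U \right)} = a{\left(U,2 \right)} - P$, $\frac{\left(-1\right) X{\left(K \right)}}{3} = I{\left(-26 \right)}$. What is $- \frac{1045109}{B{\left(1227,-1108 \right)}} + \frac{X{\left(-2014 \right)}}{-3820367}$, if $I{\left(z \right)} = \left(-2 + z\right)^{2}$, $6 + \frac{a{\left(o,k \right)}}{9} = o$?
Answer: $\frac{3992726402059}{42990589851} \approx 92.874$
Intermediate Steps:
$a{\left(o,k \right)} = -54 + 9 o$
$X{\left(K \right)} = -2352$ ($X{\left(K \right)} = - 3 \left(-2 - 26\right)^{2} = - 3 \left(-28\right)^{2} = \left(-3\right) 784 = -2352$)
$B{\left(P,U \right)} = -54 - P + 9 U$ ($B{\left(P,U \right)} = \left(-54 + 9 U\right) - P = -54 - P + 9 U$)
$- \frac{1045109}{B{\left(1227,-1108 \right)}} + \frac{X{\left(-2014 \right)}}{-3820367} = - \frac{1045109}{-54 - 1227 + 9 \left(-1108\right)} - \frac{2352}{-3820367} = - \frac{1045109}{-54 - 1227 - 9972} - - \frac{2352}{3820367} = - \frac{1045109}{-11253} + \frac{2352}{3820367} = \left(-1045109\right) \left(- \frac{1}{11253}\right) + \frac{2352}{3820367} = \frac{1045109}{11253} + \frac{2352}{3820367} = \frac{3992726402059}{42990589851}$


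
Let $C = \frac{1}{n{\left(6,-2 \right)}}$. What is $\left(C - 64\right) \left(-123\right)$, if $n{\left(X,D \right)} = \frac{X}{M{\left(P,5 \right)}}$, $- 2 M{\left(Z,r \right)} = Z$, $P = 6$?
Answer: $\frac{15867}{2} \approx 7933.5$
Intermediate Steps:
$M{\left(Z,r \right)} = - \frac{Z}{2}$
$n{\left(X,D \right)} = - \frac{X}{3}$ ($n{\left(X,D \right)} = \frac{X}{\left(- \frac{1}{2}\right) 6} = \frac{X}{-3} = X \left(- \frac{1}{3}\right) = - \frac{X}{3}$)
$C = - \frac{1}{2}$ ($C = \frac{1}{\left(- \frac{1}{3}\right) 6} = \frac{1}{-2} = - \frac{1}{2} \approx -0.5$)
$\left(C - 64\right) \left(-123\right) = \left(- \frac{1}{2} - 64\right) \left(-123\right) = \left(- \frac{129}{2}\right) \left(-123\right) = \frac{15867}{2}$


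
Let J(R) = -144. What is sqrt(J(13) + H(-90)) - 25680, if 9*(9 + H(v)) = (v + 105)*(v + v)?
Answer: -25680 + I*sqrt(453) ≈ -25680.0 + 21.284*I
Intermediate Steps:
H(v) = -9 + 2*v*(105 + v)/9 (H(v) = -9 + ((v + 105)*(v + v))/9 = -9 + ((105 + v)*(2*v))/9 = -9 + (2*v*(105 + v))/9 = -9 + 2*v*(105 + v)/9)
sqrt(J(13) + H(-90)) - 25680 = sqrt(-144 + (-9 + (2/9)*(-90)**2 + (70/3)*(-90))) - 25680 = sqrt(-144 + (-9 + (2/9)*8100 - 2100)) - 25680 = sqrt(-144 + (-9 + 1800 - 2100)) - 25680 = sqrt(-144 - 309) - 25680 = sqrt(-453) - 25680 = I*sqrt(453) - 25680 = -25680 + I*sqrt(453)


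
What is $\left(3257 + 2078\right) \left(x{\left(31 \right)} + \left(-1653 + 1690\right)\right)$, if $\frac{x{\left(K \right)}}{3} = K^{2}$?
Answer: $15578200$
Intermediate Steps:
$x{\left(K \right)} = 3 K^{2}$
$\left(3257 + 2078\right) \left(x{\left(31 \right)} + \left(-1653 + 1690\right)\right) = \left(3257 + 2078\right) \left(3 \cdot 31^{2} + \left(-1653 + 1690\right)\right) = 5335 \left(3 \cdot 961 + 37\right) = 5335 \left(2883 + 37\right) = 5335 \cdot 2920 = 15578200$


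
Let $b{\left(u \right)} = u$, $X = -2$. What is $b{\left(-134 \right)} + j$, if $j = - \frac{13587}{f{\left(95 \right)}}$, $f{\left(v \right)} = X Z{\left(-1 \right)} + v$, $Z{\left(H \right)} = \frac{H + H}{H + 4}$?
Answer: $- \frac{79487}{289} \approx -275.04$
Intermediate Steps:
$Z{\left(H \right)} = \frac{2 H}{4 + H}$
$f{\left(v \right)} = \frac{4}{3} + v$ ($f{\left(v \right)} = - 2 \cdot 2 \left(-1\right) \frac{1}{4 - 1} + v = - 2 \cdot 2 \left(-1\right) \frac{1}{3} + v = \left(-2\right) \left(- \frac{2}{3}\right) + v = \frac{4}{3} + v$)
$j = - \frac{40761}{289}$ ($j = - \frac{13587}{\frac{4}{3} + 95} = - \frac{13587}{\frac{289}{3}} = \left(-13587\right) \frac{3}{289} = - \frac{40761}{289} \approx -141.04$)
$b{\left(-134 \right)} + j = -134 - \frac{40761}{289} = - \frac{79487}{289}$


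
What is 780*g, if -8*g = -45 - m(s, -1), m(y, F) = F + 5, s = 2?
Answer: 9555/2 ≈ 4777.5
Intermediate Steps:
m(y, F) = 5 + F
g = 49/8 (g = -(-45 - (5 - 1))/8 = -(-45 - 1*4)/8 = -(-45 - 4)/8 = -1/8*(-49) = 49/8 ≈ 6.1250)
780*g = 780*(49/8) = 9555/2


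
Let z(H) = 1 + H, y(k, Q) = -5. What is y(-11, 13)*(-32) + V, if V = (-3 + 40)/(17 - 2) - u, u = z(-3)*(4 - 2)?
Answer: 2497/15 ≈ 166.47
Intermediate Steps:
u = -4 (u = (1 - 3)*(4 - 2) = -2*2 = -4)
V = 97/15 (V = (-3 + 40)/(17 - 2) - 1*(-4) = 37/15 + 4 = 97/15 ≈ 6.4667)
y(-11, 13)*(-32) + V = -5*(-32) + 97/15 = 160 + 97/15 = 2497/15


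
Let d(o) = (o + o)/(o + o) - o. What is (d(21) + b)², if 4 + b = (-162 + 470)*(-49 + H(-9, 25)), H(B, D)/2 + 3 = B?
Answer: 506610064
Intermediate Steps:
H(B, D) = -6 + 2*B
d(o) = 1 - o (d(o) = (2*o)/((2*o)) - o = (2*o)*(1/(2*o)) - o = 1 - o)
b = -22488 (b = -4 + (-162 + 470)*(-49 + (-6 + 2*(-9))) = -4 + 308*(-49 + (-6 - 18)) = -4 + 308*(-49 - 24) = -4 + 308*(-73) = -4 - 22484 = -22488)
(d(21) + b)² = ((1 - 1*21) - 22488)² = ((1 - 21) - 22488)² = (-20 - 22488)² = (-22508)² = 506610064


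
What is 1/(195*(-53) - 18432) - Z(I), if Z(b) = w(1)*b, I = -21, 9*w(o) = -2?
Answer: -44749/9589 ≈ -4.6667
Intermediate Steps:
w(o) = -2/9 (w(o) = (1/9)*(-2) = -2/9)
Z(b) = -2*b/9
1/(195*(-53) - 18432) - Z(I) = 1/(195*(-53) - 18432) - (-2)*(-21)/9 = 1/(-10335 - 18432) - 1*14/3 = 1/(-28767) - 14/3 = -1/28767 - 14/3 = -44749/9589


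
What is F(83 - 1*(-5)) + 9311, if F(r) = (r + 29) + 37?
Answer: 9465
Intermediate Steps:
F(r) = 66 + r (F(r) = (29 + r) + 37 = 66 + r)
F(83 - 1*(-5)) + 9311 = (66 + (83 - 1*(-5))) + 9311 = (66 + (83 + 5)) + 9311 = (66 + 88) + 9311 = 154 + 9311 = 9465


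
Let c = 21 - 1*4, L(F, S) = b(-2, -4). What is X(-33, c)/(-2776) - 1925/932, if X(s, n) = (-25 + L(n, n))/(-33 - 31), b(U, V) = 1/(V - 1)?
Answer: -213766679/103489280 ≈ -2.0656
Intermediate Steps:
b(U, V) = 1/(-1 + V)
L(F, S) = -⅕ (L(F, S) = 1/(-1 - 4) = 1/(-5) = -⅕)
c = 17 (c = 21 - 4 = 17)
X(s, n) = 63/160 (X(s, n) = (-25 - ⅕)/(-33 - 31) = -126/5/(-64) = -126/5*(-1/64) = 63/160)
X(-33, c)/(-2776) - 1925/932 = (63/160)/(-2776) - 1925/932 = (63/160)*(-1/2776) - 1925*1/932 = -63/444160 - 1925/932 = -213766679/103489280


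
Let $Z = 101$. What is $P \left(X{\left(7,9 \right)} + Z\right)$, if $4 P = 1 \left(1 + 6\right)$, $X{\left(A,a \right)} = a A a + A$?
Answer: $\frac{4725}{4} \approx 1181.3$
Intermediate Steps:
$X{\left(A,a \right)} = A + A a^{2}$ ($X{\left(A,a \right)} = A a a + A = A a^{2} + A = A + A a^{2}$)
$P = \frac{7}{4}$ ($P = \frac{1 \left(1 + 6\right)}{4} = \frac{1 \cdot 7}{4} = \frac{1}{4} \cdot 7 = \frac{7}{4} \approx 1.75$)
$P \left(X{\left(7,9 \right)} + Z\right) = \frac{7 \left(7 \left(1 + 9^{2}\right) + 101\right)}{4} = \frac{7 \left(7 \left(1 + 81\right) + 101\right)}{4} = \frac{7 \left(7 \cdot 82 + 101\right)}{4} = \frac{7 \left(574 + 101\right)}{4} = \frac{7}{4} \cdot 675 = \frac{4725}{4}$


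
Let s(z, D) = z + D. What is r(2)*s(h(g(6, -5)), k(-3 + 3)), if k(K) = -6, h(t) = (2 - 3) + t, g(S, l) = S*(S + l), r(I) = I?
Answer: -2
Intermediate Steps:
h(t) = -1 + t
s(z, D) = D + z
r(2)*s(h(g(6, -5)), k(-3 + 3)) = 2*(-6 + (-1 + 6*(6 - 5))) = 2*(-6 + (-1 + 6*1)) = 2*(-6 + (-1 + 6)) = 2*(-6 + 5) = 2*(-1) = -2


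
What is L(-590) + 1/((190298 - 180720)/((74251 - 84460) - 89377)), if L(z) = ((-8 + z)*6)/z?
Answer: -6097469/1412755 ≈ -4.3160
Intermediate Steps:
L(z) = (-48 + 6*z)/z
L(-590) + 1/((190298 - 180720)/((74251 - 84460) - 89377)) = (6 - 48/(-590)) + 1/((190298 - 180720)/((74251 - 84460) - 89377)) = (6 - 48*(-1/590)) + 1/(9578/(-10209 - 89377)) = (6 + 24/295) + 1/(9578/(-99586)) = 1794/295 + 1/(9578*(-1/99586)) = 1794/295 + 1/(-4789/49793) = 1794/295 - 49793/4789 = -6097469/1412755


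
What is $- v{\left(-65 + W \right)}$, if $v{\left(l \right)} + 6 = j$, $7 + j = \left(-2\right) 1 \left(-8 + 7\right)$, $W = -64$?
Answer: $11$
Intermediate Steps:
$j = -5$ ($j = -7 + \left(-2\right) 1 \left(-8 + 7\right) = -7 - -2 = -7 + 2 = -5$)
$v{\left(l \right)} = -11$ ($v{\left(l \right)} = -6 - 5 = -11$)
$- v{\left(-65 + W \right)} = \left(-1\right) \left(-11\right) = 11$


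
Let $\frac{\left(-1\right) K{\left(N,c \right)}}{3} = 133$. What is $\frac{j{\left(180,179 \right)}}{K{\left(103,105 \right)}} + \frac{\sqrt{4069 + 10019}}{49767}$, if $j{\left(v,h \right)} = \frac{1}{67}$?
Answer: $- \frac{1}{26733} + \frac{2 \sqrt{3522}}{49767} \approx 0.0023476$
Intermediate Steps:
$j{\left(v,h \right)} = \frac{1}{67}$
$K{\left(N,c \right)} = -399$ ($K{\left(N,c \right)} = \left(-3\right) 133 = -399$)
$\frac{j{\left(180,179 \right)}}{K{\left(103,105 \right)}} + \frac{\sqrt{4069 + 10019}}{49767} = \frac{1}{67 \left(-399\right)} + \frac{\sqrt{4069 + 10019}}{49767} = \frac{1}{67} \left(- \frac{1}{399}\right) + \sqrt{14088} \cdot \frac{1}{49767} = - \frac{1}{26733} + 2 \sqrt{3522} \cdot \frac{1}{49767} = - \frac{1}{26733} + \frac{2 \sqrt{3522}}{49767}$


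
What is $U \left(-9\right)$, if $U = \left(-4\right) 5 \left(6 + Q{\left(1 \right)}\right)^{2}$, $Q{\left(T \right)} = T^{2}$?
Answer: $8820$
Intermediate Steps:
$U = -980$ ($U = \left(-4\right) 5 \left(6 + 1^{2}\right)^{2} = - 20 \left(6 + 1\right)^{2} = - 20 \cdot 7^{2} = \left(-20\right) 49 = -980$)
$U \left(-9\right) = \left(-980\right) \left(-9\right) = 8820$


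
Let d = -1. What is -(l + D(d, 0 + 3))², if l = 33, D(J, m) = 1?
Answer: -1156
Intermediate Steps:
-(l + D(d, 0 + 3))² = -(33 + 1)² = -1*34² = -1*1156 = -1156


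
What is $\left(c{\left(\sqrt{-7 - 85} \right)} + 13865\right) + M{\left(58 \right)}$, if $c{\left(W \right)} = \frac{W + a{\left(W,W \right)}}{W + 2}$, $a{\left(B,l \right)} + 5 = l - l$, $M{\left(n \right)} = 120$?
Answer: $\frac{671321}{48} + \frac{7 i \sqrt{23}}{48} \approx 13986.0 + 0.69939 i$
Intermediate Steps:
$a{\left(B,l \right)} = -5$ ($a{\left(B,l \right)} = -5 + \left(l - l\right) = -5 + 0 = -5$)
$c{\left(W \right)} = \frac{-5 + W}{2 + W}$ ($c{\left(W \right)} = \frac{W - 5}{W + 2} = \frac{-5 + W}{2 + W}$)
$\left(c{\left(\sqrt{-7 - 85} \right)} + 13865\right) + M{\left(58 \right)} = \left(\frac{-5 + \sqrt{-7 - 85}}{2 + \sqrt{-7 - 85}} + 13865\right) + 120 = \left(\frac{-5 + \sqrt{-92}}{2 + \sqrt{-92}} + 13865\right) + 120 = \left(\frac{-5 + 2 i \sqrt{23}}{2 + 2 i \sqrt{23}} + 13865\right) + 120 = \left(13865 + \frac{-5 + 2 i \sqrt{23}}{2 + 2 i \sqrt{23}}\right) + 120 = 13985 + \frac{-5 + 2 i \sqrt{23}}{2 + 2 i \sqrt{23}}$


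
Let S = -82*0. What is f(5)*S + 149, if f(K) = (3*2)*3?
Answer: 149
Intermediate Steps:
f(K) = 18 (f(K) = 6*3 = 18)
S = 0
f(5)*S + 149 = 18*0 + 149 = 0 + 149 = 149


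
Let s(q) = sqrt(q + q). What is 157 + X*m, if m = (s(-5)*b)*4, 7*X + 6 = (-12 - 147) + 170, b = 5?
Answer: 157 + 100*I*sqrt(10)/7 ≈ 157.0 + 45.175*I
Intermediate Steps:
s(q) = sqrt(2)*sqrt(q) (s(q) = sqrt(2*q) = sqrt(2)*sqrt(q))
X = 5/7 (X = -6/7 + ((-12 - 147) + 170)/7 = -6/7 + (-159 + 170)/7 = -6/7 + (1/7)*11 = -6/7 + 11/7 = 5/7 ≈ 0.71429)
m = 20*I*sqrt(10) (m = ((sqrt(2)*sqrt(-5))*5)*4 = ((sqrt(2)*(I*sqrt(5)))*5)*4 = ((I*sqrt(10))*5)*4 = (5*I*sqrt(10))*4 = 20*I*sqrt(10) ≈ 63.246*I)
157 + X*m = 157 + 5*(20*I*sqrt(10))/7 = 157 + 100*I*sqrt(10)/7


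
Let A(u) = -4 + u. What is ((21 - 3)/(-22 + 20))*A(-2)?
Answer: 54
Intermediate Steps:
((21 - 3)/(-22 + 20))*A(-2) = ((21 - 3)/(-22 + 20))*(-4 - 2) = (18/(-2))*(-6) = (18*(-½))*(-6) = -9*(-6) = 54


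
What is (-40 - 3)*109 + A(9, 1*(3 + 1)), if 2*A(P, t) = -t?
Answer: -4689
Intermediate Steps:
A(P, t) = -t/2 (A(P, t) = (-t)/2 = -t/2)
(-40 - 3)*109 + A(9, 1*(3 + 1)) = (-40 - 3)*109 - (3 + 1)/2 = -43*109 - 4/2 = -4687 - ½*4 = -4687 - 2 = -4689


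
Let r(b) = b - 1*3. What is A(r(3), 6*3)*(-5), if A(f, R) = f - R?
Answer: 90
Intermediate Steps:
r(b) = -3 + b (r(b) = b - 3 = -3 + b)
A(r(3), 6*3)*(-5) = ((-3 + 3) - 6*3)*(-5) = (0 - 1*18)*(-5) = (0 - 18)*(-5) = -18*(-5) = 90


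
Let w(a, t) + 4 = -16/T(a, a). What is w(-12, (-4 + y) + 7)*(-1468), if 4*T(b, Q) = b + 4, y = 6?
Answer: -5872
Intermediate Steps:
T(b, Q) = 1 + b/4 (T(b, Q) = (b + 4)/4 = (4 + b)/4 = 1 + b/4)
w(a, t) = -4 - 16/(1 + a/4)
w(-12, (-4 + y) + 7)*(-1468) = (4*(-20 - 1*(-12))/(4 - 12))*(-1468) = (4*(-20 + 12)/(-8))*(-1468) = (4*(-⅛)*(-8))*(-1468) = 4*(-1468) = -5872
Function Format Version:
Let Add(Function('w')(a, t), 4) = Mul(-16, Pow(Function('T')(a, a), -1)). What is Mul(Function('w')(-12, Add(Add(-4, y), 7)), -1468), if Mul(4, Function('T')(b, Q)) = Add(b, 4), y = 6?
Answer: -5872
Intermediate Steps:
Function('T')(b, Q) = Add(1, Mul(Rational(1, 4), b)) (Function('T')(b, Q) = Mul(Rational(1, 4), Add(b, 4)) = Mul(Rational(1, 4), Add(4, b)) = Add(1, Mul(Rational(1, 4), b)))
Function('w')(a, t) = Add(-4, Mul(-16, Pow(Add(1, Mul(Rational(1, 4), a)), -1)))
Mul(Function('w')(-12, Add(Add(-4, y), 7)), -1468) = Mul(Mul(4, Pow(Add(4, -12), -1), Add(-20, Mul(-1, -12))), -1468) = Mul(Mul(4, Pow(-8, -1), Add(-20, 12)), -1468) = Mul(Mul(4, Rational(-1, 8), -8), -1468) = Mul(4, -1468) = -5872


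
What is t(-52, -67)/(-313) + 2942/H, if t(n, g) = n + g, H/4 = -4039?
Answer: 500859/2528414 ≈ 0.19809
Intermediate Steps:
H = -16156 (H = 4*(-4039) = -16156)
t(n, g) = g + n
t(-52, -67)/(-313) + 2942/H = (-67 - 52)/(-313) + 2942/(-16156) = -119*(-1/313) + 2942*(-1/16156) = 119/313 - 1471/8078 = 500859/2528414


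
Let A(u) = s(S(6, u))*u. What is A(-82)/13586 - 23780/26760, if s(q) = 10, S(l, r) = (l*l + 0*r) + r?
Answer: -8625457/9089034 ≈ -0.94900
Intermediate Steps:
S(l, r) = r + l² (S(l, r) = (l² + 0) + r = l² + r = r + l²)
A(u) = 10*u
A(-82)/13586 - 23780/26760 = (10*(-82))/13586 - 23780/26760 = -820*1/13586 - 23780*1/26760 = -410/6793 - 1189/1338 = -8625457/9089034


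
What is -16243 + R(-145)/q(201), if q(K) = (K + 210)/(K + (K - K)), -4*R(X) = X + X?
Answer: -4440867/274 ≈ -16208.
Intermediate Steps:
R(X) = -X/2 (R(X) = -(X + X)/4 = -X/2)
q(K) = (210 + K)/K (q(K) = (210 + K)/(K + 0) = (210 + K)/K)
-16243 + R(-145)/q(201) = -16243 + (-½*(-145))/(((210 + 201)/201)) = -16243 + 145/(2*(((1/201)*411))) = -16243 + 145/(2*(137/67)) = -16243 + (145/2)*(67/137) = -16243 + 9715/274 = -4440867/274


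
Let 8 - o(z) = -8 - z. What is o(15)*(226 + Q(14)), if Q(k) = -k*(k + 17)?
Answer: -6448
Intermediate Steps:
o(z) = 16 + z (o(z) = 8 - (-8 - z) = 8 + (8 + z) = 16 + z)
Q(k) = -k*(17 + k)
o(15)*(226 + Q(14)) = (16 + 15)*(226 - 1*14*(17 + 14)) = 31*(226 - 1*14*31) = 31*(226 - 434) = 31*(-208) = -6448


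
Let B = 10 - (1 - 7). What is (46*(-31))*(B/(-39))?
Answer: 22816/39 ≈ 585.03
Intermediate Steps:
B = 16 (B = 10 - 1*(-6) = 10 + 6 = 16)
(46*(-31))*(B/(-39)) = (46*(-31))*(16/(-39)) = -22816*(-1)/39 = -1426*(-16/39) = 22816/39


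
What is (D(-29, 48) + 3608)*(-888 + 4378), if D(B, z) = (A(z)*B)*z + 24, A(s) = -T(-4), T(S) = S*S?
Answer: 90404960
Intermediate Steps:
T(S) = S**2
A(s) = -16 (A(s) = -1*(-4)**2 = -1*16 = -16)
D(B, z) = 24 - 16*B*z (D(B, z) = (-16*B)*z + 24 = -16*B*z + 24 = 24 - 16*B*z)
(D(-29, 48) + 3608)*(-888 + 4378) = ((24 - 16*(-29)*48) + 3608)*(-888 + 4378) = ((24 + 22272) + 3608)*3490 = (22296 + 3608)*3490 = 25904*3490 = 90404960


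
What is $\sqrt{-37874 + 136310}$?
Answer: $2 \sqrt{24609} \approx 313.75$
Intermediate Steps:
$\sqrt{-37874 + 136310} = \sqrt{98436} = 2 \sqrt{24609}$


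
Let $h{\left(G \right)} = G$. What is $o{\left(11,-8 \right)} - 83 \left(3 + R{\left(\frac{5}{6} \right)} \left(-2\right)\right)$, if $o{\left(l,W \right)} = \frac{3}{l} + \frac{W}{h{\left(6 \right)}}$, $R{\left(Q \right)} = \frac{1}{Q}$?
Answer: $- \frac{8392}{165} \approx -50.861$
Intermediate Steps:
$o{\left(l,W \right)} = \frac{3}{l} + \frac{W}{6}$
$o{\left(11,-8 \right)} - 83 \left(3 + R{\left(\frac{5}{6} \right)} \left(-2\right)\right) = \left(\frac{3}{11} + \frac{1}{6} \left(-8\right)\right) - 83 \left(3 + \frac{1}{5 \cdot \frac{1}{6}} \left(-2\right)\right) = \left(3 \cdot \frac{1}{11} - \frac{4}{3}\right) - 83 \left(3 + \frac{1}{5 \cdot \frac{1}{6}} \left(-2\right)\right) = \left(\frac{3}{11} - \frac{4}{3}\right) - 83 \left(3 + \frac{1}{\frac{5}{6}} \left(-2\right)\right) = - \frac{35}{33} - 83 \left(3 + \frac{6}{5} \left(-2\right)\right) = - \frac{35}{33} - 83 \left(3 - \frac{12}{5}\right) = - \frac{35}{33} - \frac{249}{5} = - \frac{8392}{165}$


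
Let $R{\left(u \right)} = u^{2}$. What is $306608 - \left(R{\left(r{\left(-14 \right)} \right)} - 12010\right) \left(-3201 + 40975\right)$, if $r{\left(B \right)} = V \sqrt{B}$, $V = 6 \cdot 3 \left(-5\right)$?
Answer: $4737543948$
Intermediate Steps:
$V = -90$ ($V = 18 \left(-5\right) = -90$)
$r{\left(B \right)} = - 90 \sqrt{B}$
$306608 - \left(R{\left(r{\left(-14 \right)} \right)} - 12010\right) \left(-3201 + 40975\right) = 306608 - \left(\left(- 90 \sqrt{-14}\right)^{2} - 12010\right) \left(-3201 + 40975\right) = 306608 - \left(\left(- 90 i \sqrt{14}\right)^{2} - 12010\right) 37774 = 306608 - \left(-113400 - 12010\right) 37774 = 306608 - \left(-125410\right) 37774 = 306608 - -4737237340 = 306608 + 4737237340 = 4737543948$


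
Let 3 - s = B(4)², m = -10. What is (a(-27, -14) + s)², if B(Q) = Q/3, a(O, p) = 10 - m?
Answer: 36481/81 ≈ 450.38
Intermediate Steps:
a(O, p) = 20 (a(O, p) = 10 - 1*(-10) = 10 + 10 = 20)
B(Q) = Q/3 (B(Q) = Q*(⅓) = Q/3)
s = 11/9 (s = 3 - ((⅓)*4)² = 3 - (4/3)² = 3 - 1*16/9 = 3 - 16/9 = 11/9 ≈ 1.2222)
(a(-27, -14) + s)² = (20 + 11/9)² = (191/9)² = 36481/81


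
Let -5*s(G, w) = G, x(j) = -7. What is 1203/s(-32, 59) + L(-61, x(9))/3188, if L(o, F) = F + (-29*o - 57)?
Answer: 4807595/25504 ≈ 188.50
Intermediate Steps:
s(G, w) = -G/5
L(o, F) = -57 + F - 29*o (L(o, F) = F + (-57 - 29*o) = -57 + F - 29*o)
1203/s(-32, 59) + L(-61, x(9))/3188 = 1203/((-⅕*(-32))) + (-57 - 7 - 29*(-61))/3188 = 1203/(32/5) + (-57 - 7 + 1769)*(1/3188) = 1203*(5/32) + 1705*(1/3188) = 6015/32 + 1705/3188 = 4807595/25504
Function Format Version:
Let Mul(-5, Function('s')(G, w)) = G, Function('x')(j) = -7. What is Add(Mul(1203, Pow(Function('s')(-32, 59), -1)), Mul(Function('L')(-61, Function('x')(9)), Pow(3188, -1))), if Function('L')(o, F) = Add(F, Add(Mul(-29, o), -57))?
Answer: Rational(4807595, 25504) ≈ 188.50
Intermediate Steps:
Function('s')(G, w) = Mul(Rational(-1, 5), G)
Function('L')(o, F) = Add(-57, F, Mul(-29, o)) (Function('L')(o, F) = Add(F, Add(-57, Mul(-29, o))) = Add(-57, F, Mul(-29, o)))
Add(Mul(1203, Pow(Function('s')(-32, 59), -1)), Mul(Function('L')(-61, Function('x')(9)), Pow(3188, -1))) = Add(Mul(1203, Pow(Mul(Rational(-1, 5), -32), -1)), Mul(Add(-57, -7, Mul(-29, -61)), Pow(3188, -1))) = Add(Mul(1203, Pow(Rational(32, 5), -1)), Mul(Add(-57, -7, 1769), Rational(1, 3188))) = Add(Mul(1203, Rational(5, 32)), Mul(1705, Rational(1, 3188))) = Add(Rational(6015, 32), Rational(1705, 3188)) = Rational(4807595, 25504)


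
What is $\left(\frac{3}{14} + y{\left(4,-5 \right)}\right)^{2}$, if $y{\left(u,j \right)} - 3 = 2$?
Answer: $\frac{5329}{196} \approx 27.189$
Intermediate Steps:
$y{\left(u,j \right)} = 5$ ($y{\left(u,j \right)} = 3 + 2 = 5$)
$\left(\frac{3}{14} + y{\left(4,-5 \right)}\right)^{2} = \left(\frac{3}{14} + 5\right)^{2} = \left(\frac{73}{14}\right)^{2} = \frac{5329}{196}$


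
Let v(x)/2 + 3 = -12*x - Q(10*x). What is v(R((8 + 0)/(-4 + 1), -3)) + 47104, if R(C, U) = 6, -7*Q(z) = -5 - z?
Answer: 328548/7 ≈ 46935.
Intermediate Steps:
Q(z) = 5/7 + z/7 (Q(z) = -(-5 - z)/7 = 5/7 + z/7)
v(x) = -52/7 - 188*x/7 (v(x) = -6 + 2*(-12*x - (5/7 + (10*x)/7)) = -6 + 2*(-12*x - (5/7 + 10*x/7)) = -6 + 2*(-12*x + (-5/7 - 10*x/7)) = -6 + 2*(-5/7 - 94*x/7) = -6 + (-10/7 - 188*x/7) = -52/7 - 188*x/7)
v(R((8 + 0)/(-4 + 1), -3)) + 47104 = (-52/7 - 188/7*6) + 47104 = (-52/7 - 1128/7) + 47104 = -1180/7 + 47104 = 328548/7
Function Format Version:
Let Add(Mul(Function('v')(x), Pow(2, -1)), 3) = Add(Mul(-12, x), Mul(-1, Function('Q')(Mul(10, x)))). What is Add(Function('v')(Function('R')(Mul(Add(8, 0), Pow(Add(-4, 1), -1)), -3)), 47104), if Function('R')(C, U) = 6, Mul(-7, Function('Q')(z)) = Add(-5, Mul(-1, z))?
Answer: Rational(328548, 7) ≈ 46935.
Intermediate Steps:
Function('Q')(z) = Add(Rational(5, 7), Mul(Rational(1, 7), z)) (Function('Q')(z) = Mul(Rational(-1, 7), Add(-5, Mul(-1, z))) = Add(Rational(5, 7), Mul(Rational(1, 7), z)))
Function('v')(x) = Add(Rational(-52, 7), Mul(Rational(-188, 7), x)) (Function('v')(x) = Add(-6, Mul(2, Add(Mul(-12, x), Mul(-1, Add(Rational(5, 7), Mul(Rational(1, 7), Mul(10, x))))))) = Add(-6, Mul(2, Add(Mul(-12, x), Mul(-1, Add(Rational(5, 7), Mul(Rational(10, 7), x)))))) = Add(-6, Mul(2, Add(Mul(-12, x), Add(Rational(-5, 7), Mul(Rational(-10, 7), x))))) = Add(-6, Mul(2, Add(Rational(-5, 7), Mul(Rational(-94, 7), x)))) = Add(-6, Add(Rational(-10, 7), Mul(Rational(-188, 7), x))) = Add(Rational(-52, 7), Mul(Rational(-188, 7), x)))
Add(Function('v')(Function('R')(Mul(Add(8, 0), Pow(Add(-4, 1), -1)), -3)), 47104) = Add(Add(Rational(-52, 7), Mul(Rational(-188, 7), 6)), 47104) = Add(Add(Rational(-52, 7), Rational(-1128, 7)), 47104) = Add(Rational(-1180, 7), 47104) = Rational(328548, 7)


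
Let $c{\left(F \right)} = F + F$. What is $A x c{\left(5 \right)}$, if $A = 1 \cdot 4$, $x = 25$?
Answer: $1000$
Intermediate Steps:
$c{\left(F \right)} = 2 F$
$A = 4$
$A x c{\left(5 \right)} = 4 \cdot 25 \cdot 2 \cdot 5 = 100 \cdot 10 = 1000$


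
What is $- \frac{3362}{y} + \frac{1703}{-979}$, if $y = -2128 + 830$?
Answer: $\frac{49132}{57761} \approx 0.85061$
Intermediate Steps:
$y = -1298$
$- \frac{3362}{y} + \frac{1703}{-979} = - \frac{3362}{-1298} + \frac{1703}{-979} = \left(-3362\right) \left(- \frac{1}{1298}\right) + 1703 \left(- \frac{1}{979}\right) = \frac{1681}{649} - \frac{1703}{979} = \frac{49132}{57761}$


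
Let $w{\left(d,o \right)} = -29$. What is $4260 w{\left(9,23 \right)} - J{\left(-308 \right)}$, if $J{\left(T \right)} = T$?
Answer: $-123232$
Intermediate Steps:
$4260 w{\left(9,23 \right)} - J{\left(-308 \right)} = 4260 \left(-29\right) - -308 = -123540 + 308 = -123232$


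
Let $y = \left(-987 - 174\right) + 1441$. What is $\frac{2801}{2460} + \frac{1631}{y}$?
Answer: $\frac{34261}{4920} \approx 6.9636$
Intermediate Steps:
$y = 280$ ($y = -1161 + 1441 = 280$)
$\frac{2801}{2460} + \frac{1631}{y} = \frac{2801}{2460} + \frac{1631}{280} = 2801 \cdot \frac{1}{2460} + 1631 \cdot \frac{1}{280} = \frac{2801}{2460} + \frac{233}{40} = \frac{34261}{4920}$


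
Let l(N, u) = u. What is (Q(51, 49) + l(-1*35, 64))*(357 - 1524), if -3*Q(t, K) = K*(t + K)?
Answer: 1831412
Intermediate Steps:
Q(t, K) = -K*(K + t)/3 (Q(t, K) = -K*(t + K)/3 = -K*(K + t)/3)
(Q(51, 49) + l(-1*35, 64))*(357 - 1524) = (-⅓*49*(49 + 51) + 64)*(357 - 1524) = (-⅓*49*100 + 64)*(-1167) = (-4900/3 + 64)*(-1167) = -4708/3*(-1167) = 1831412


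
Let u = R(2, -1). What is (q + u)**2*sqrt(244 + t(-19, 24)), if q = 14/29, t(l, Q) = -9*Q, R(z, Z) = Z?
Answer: 450*sqrt(7)/841 ≈ 1.4157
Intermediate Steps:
q = 14/29 (q = 14*(1/29) = 14/29 ≈ 0.48276)
u = -1
(q + u)**2*sqrt(244 + t(-19, 24)) = (14/29 - 1)**2*sqrt(244 - 9*24) = (-15/29)**2*sqrt(244 - 216) = 225*sqrt(28)/841 = 225*(2*sqrt(7))/841 = 450*sqrt(7)/841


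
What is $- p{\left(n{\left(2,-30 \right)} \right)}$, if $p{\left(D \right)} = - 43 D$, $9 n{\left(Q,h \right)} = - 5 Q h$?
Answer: $\frac{4300}{3} \approx 1433.3$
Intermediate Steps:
$n{\left(Q,h \right)} = - \frac{5 Q h}{9}$ ($n{\left(Q,h \right)} = \frac{- 5 Q h}{9} = \frac{\left(-5\right) Q h}{9} = - \frac{5 Q h}{9}$)
$- p{\left(n{\left(2,-30 \right)} \right)} = - \left(-43\right) \left(\left(- \frac{5}{9}\right) 2 \left(-30\right)\right) = - \frac{\left(-43\right) 100}{3} = \left(-1\right) \left(- \frac{4300}{3}\right) = \frac{4300}{3}$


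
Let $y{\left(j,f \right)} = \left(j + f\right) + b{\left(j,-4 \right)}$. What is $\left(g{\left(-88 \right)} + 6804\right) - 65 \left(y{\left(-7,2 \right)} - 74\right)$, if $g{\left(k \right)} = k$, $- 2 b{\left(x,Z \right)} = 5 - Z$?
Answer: $\frac{24287}{2} \approx 12144.0$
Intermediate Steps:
$b{\left(x,Z \right)} = - \frac{5}{2} + \frac{Z}{2}$ ($b{\left(x,Z \right)} = - \frac{5 - Z}{2} = - \frac{5}{2} + \frac{Z}{2}$)
$y{\left(j,f \right)} = - \frac{9}{2} + f + j$ ($y{\left(j,f \right)} = \left(j + f\right) + \left(- \frac{5}{2} + \frac{1}{2} \left(-4\right)\right) = \left(f + j\right) - \frac{9}{2} = - \frac{9}{2} + f + j$)
$\left(g{\left(-88 \right)} + 6804\right) - 65 \left(y{\left(-7,2 \right)} - 74\right) = \left(-88 + 6804\right) - 65 \left(\left(- \frac{9}{2} + 2 - 7\right) - 74\right) = 6716 - 65 \left(- \frac{19}{2} - 74\right) = 6716 - - \frac{10855}{2} = 6716 + \frac{10855}{2} = \frac{24287}{2}$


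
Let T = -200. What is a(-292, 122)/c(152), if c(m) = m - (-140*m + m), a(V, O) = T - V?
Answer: 23/5320 ≈ 0.0043233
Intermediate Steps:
a(V, O) = -200 - V
c(m) = 140*m (c(m) = m - (-139)*m = m + 139*m = 140*m)
a(-292, 122)/c(152) = (-200 - 1*(-292))/((140*152)) = (-200 + 292)/21280 = 92*(1/21280) = 23/5320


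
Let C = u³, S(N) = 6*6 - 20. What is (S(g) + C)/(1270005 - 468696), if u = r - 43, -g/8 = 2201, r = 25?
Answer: -5816/801309 ≈ -0.0072581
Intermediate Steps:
g = -17608 (g = -8*2201 = -17608)
u = -18 (u = 25 - 43 = -18)
S(N) = 16 (S(N) = 36 - 20 = 16)
C = -5832 (C = (-18)³ = -5832)
(S(g) + C)/(1270005 - 468696) = (16 - 5832)/(1270005 - 468696) = -5816/801309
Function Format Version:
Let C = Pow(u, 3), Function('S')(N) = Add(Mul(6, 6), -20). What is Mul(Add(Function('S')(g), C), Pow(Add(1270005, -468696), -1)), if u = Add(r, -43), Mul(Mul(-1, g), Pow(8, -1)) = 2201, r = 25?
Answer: Rational(-5816, 801309) ≈ -0.0072581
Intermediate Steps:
g = -17608 (g = Mul(-8, 2201) = -17608)
u = -18 (u = Add(25, -43) = -18)
Function('S')(N) = 16 (Function('S')(N) = Add(36, -20) = 16)
C = -5832 (C = Pow(-18, 3) = -5832)
Mul(Add(Function('S')(g), C), Pow(Add(1270005, -468696), -1)) = Mul(Add(16, -5832), Pow(Add(1270005, -468696), -1)) = Mul(-5816, Pow(801309, -1)) = Mul(-5816, Rational(1, 801309)) = Rational(-5816, 801309)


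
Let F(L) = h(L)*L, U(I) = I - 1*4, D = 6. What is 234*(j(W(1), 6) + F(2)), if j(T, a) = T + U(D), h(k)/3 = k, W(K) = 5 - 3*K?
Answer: 3744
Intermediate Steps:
U(I) = -4 + I (U(I) = I - 4 = -4 + I)
h(k) = 3*k
j(T, a) = 2 + T (j(T, a) = T + (-4 + 6) = T + 2 = 2 + T)
F(L) = 3*L² (F(L) = (3*L)*L = 3*L²)
234*(j(W(1), 6) + F(2)) = 234*((2 + (5 - 3*1)) + 3*2²) = 234*((2 + (5 - 3)) + 3*4) = 234*((2 + 2) + 12) = 234*(4 + 12) = 234*16 = 3744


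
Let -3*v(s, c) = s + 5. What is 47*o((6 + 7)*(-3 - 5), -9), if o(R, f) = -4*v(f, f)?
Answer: -752/3 ≈ -250.67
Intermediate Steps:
v(s, c) = -5/3 - s/3 (v(s, c) = -(s + 5)/3 = -(5 + s)/3 = -5/3 - s/3)
o(R, f) = 20/3 + 4*f/3 (o(R, f) = -4*(-5/3 - f/3) = 20/3 + 4*f/3)
47*o((6 + 7)*(-3 - 5), -9) = 47*(20/3 + (4/3)*(-9)) = 47*(20/3 - 12) = 47*(-16/3) = -752/3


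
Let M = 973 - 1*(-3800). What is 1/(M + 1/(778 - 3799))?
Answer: 3021/14419232 ≈ 0.00020951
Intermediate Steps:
M = 4773 (M = 973 + 3800 = 4773)
1/(M + 1/(778 - 3799)) = 1/(4773 + 1/(778 - 3799)) = 1/(4773 + 1/(-3021)) = 1/(4773 - 1/3021) = 1/(14419232/3021) = 3021/14419232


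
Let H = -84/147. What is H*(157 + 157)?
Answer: -1256/7 ≈ -179.43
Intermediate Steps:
H = -4/7 (H = -84*1/147 = -4/7 ≈ -0.57143)
H*(157 + 157) = -4*(157 + 157)/7 = -4/7*314 = -1256/7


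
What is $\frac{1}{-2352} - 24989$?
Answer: $- \frac{58774129}{2352} \approx -24989.0$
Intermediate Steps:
$\frac{1}{-2352} - 24989 = - \frac{1}{2352} - 24989 = - \frac{58774129}{2352}$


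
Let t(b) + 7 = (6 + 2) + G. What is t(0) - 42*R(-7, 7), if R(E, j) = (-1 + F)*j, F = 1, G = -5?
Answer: -4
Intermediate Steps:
R(E, j) = 0 (R(E, j) = (-1 + 1)*j = 0*j = 0)
t(b) = -4 (t(b) = -7 + ((6 + 2) - 5) = -7 + (8 - 5) = -7 + 3 = -4)
t(0) - 42*R(-7, 7) = -4 - 42*0 = -4 + 0 = -4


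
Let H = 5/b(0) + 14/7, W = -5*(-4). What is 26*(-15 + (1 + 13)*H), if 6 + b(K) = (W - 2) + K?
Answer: 1469/3 ≈ 489.67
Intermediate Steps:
W = 20
b(K) = 12 + K (b(K) = -6 + ((20 - 2) + K) = -6 + (18 + K) = 12 + K)
H = 29/12 (H = 5/(12 + 0) + 14/7 = 5/12 + 14*(⅐) = 5*(1/12) + 2 = 5/12 + 2 = 29/12 ≈ 2.4167)
26*(-15 + (1 + 13)*H) = 26*(-15 + (1 + 13)*(29/12)) = 26*(-15 + 14*(29/12)) = 26*(-15 + 203/6) = 26*(113/6) = 1469/3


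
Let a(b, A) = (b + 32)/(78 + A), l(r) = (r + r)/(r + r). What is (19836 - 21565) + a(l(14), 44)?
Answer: -210905/122 ≈ -1728.7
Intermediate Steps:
l(r) = 1 (l(r) = (2*r)/((2*r)) = (2*r)*(1/(2*r)) = 1)
a(b, A) = (32 + b)/(78 + A)
(19836 - 21565) + a(l(14), 44) = (19836 - 21565) + (32 + 1)/(78 + 44) = -1729 + 33/122 = -210905/122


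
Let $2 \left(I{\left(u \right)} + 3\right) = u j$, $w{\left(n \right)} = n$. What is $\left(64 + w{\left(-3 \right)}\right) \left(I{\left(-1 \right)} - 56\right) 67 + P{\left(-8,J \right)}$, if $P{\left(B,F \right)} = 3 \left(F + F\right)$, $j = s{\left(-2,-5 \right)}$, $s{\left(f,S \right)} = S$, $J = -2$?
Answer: $- \frac{461855}{2} \approx -2.3093 \cdot 10^{5}$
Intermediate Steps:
$j = -5$
$I{\left(u \right)} = -3 - \frac{5 u}{2}$ ($I{\left(u \right)} = -3 + \frac{u \left(-5\right)}{2} = -3 + \frac{\left(-5\right) u}{2} = -3 - \frac{5 u}{2}$)
$P{\left(B,F \right)} = 6 F$ ($P{\left(B,F \right)} = 3 \cdot 2 F = 6 F$)
$\left(64 + w{\left(-3 \right)}\right) \left(I{\left(-1 \right)} - 56\right) 67 + P{\left(-8,J \right)} = \left(64 - 3\right) \left(\left(-3 - - \frac{5}{2}\right) - 56\right) 67 + 6 \left(-2\right) = 61 \left(\left(-3 + \frac{5}{2}\right) - 56\right) 67 - 12 = 61 \left(- \frac{1}{2} - 56\right) 67 - 12 = 61 \left(- \frac{113}{2}\right) 67 - 12 = \left(- \frac{6893}{2}\right) 67 - 12 = - \frac{461831}{2} - 12 = - \frac{461855}{2}$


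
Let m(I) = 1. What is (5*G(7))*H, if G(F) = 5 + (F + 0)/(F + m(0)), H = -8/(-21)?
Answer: 235/21 ≈ 11.190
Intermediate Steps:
H = 8/21 (H = -8*(-1/21) = 8/21 ≈ 0.38095)
G(F) = 5 + F/(1 + F) (G(F) = 5 + (F + 0)/(F + 1) = 5 + F/(1 + F))
(5*G(7))*H = (5*((5 + 6*7)/(1 + 7)))*(8/21) = (5*((5 + 42)/8))*(8/21) = (5*((⅛)*47))*(8/21) = (5*(47/8))*(8/21) = (235/8)*(8/21) = 235/21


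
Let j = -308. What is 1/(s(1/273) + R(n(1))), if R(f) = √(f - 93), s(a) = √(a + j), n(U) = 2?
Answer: -273*I/(√22954659 + 273*√91) ≈ -0.036915*I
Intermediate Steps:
s(a) = √(-308 + a) (s(a) = √(a - 308) = √(-308 + a))
R(f) = √(-93 + f)
1/(s(1/273) + R(n(1))) = 1/(√(-308 + 1/273) + √(-93 + 2)) = 1/(√(-308 + 1/273) + √(-91)) = 1/(√(-84083/273) + I*√91) = 1/(I*√22954659/273 + I*√91) = 1/(I*√91 + I*√22954659/273)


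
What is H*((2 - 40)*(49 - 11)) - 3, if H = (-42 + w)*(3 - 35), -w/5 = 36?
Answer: -10258179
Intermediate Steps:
w = -180 (w = -5*36 = -180)
H = 7104 (H = (-42 - 180)*(3 - 35) = -222*(-32) = 7104)
H*((2 - 40)*(49 - 11)) - 3 = 7104*((2 - 40)*(49 - 11)) - 3 = 7104*(-38*38) - 3 = 7104*(-1444) - 3 = -10258176 - 3 = -10258179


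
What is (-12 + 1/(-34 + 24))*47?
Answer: -5687/10 ≈ -568.70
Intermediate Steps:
(-12 + 1/(-34 + 24))*47 = (-12 + 1/(-10))*47 = (-12 - ⅒)*47 = -121/10*47 = -5687/10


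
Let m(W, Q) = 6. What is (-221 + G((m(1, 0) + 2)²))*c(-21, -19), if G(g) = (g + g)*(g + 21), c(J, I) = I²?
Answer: 3847899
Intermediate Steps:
G(g) = 2*g*(21 + g) (G(g) = (2*g)*(21 + g) = 2*g*(21 + g))
(-221 + G((m(1, 0) + 2)²))*c(-21, -19) = (-221 + 2*(6 + 2)²*(21 + (6 + 2)²))*(-19)² = (-221 + 2*8²*(21 + 8²))*361 = (-221 + 2*64*(21 + 64))*361 = (-221 + 2*64*85)*361 = (-221 + 10880)*361 = 10659*361 = 3847899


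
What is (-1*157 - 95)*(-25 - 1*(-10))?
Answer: 3780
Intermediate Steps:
(-1*157 - 95)*(-25 - 1*(-10)) = (-157 - 95)*(-25 + 10) = -252*(-15) = 3780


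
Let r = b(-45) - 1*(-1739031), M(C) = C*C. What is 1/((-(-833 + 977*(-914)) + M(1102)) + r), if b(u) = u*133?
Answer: 1/3841261 ≈ 2.6033e-7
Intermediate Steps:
b(u) = 133*u
M(C) = C**2
r = 1733046 (r = 133*(-45) - 1*(-1739031) = -5985 + 1739031 = 1733046)
1/((-(-833 + 977*(-914)) + M(1102)) + r) = 1/((-(-833 + 977*(-914)) + 1102**2) + 1733046) = 1/((-(-833 - 892978) + 1214404) + 1733046) = 1/((-1*(-893811) + 1214404) + 1733046) = 1/((893811 + 1214404) + 1733046) = 1/(2108215 + 1733046) = 1/3841261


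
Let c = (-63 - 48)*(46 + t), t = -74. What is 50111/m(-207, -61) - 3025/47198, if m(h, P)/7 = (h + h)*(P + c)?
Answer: -7269128032/104192015697 ≈ -0.069767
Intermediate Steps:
c = 3108 (c = (-63 - 48)*(46 - 74) = -111*(-28) = 3108)
m(h, P) = 14*h*(3108 + P) (m(h, P) = 7*((h + h)*(P + 3108)) = 7*((2*h)*(3108 + P)) = 7*(2*h*(3108 + P)) = 14*h*(3108 + P))
50111/m(-207, -61) - 3025/47198 = 50111/((14*(-207)*(3108 - 61))) - 3025/47198 = 50111/((14*(-207)*3047)) - 3025*1/47198 = 50111/(-8830206) - 3025/47198 = 50111*(-1/8830206) - 3025/47198 = -50111/8830206 - 3025/47198 = -7269128032/104192015697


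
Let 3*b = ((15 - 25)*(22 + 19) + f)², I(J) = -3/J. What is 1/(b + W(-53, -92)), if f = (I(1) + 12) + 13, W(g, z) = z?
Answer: 3/150268 ≈ 1.9964e-5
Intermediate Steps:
f = 22 (f = (-3/1 + 12) + 13 = (-3*1 + 12) + 13 = (-3 + 12) + 13 = 9 + 13 = 22)
b = 150544/3 (b = ((15 - 25)*(22 + 19) + 22)²/3 = (-10*41 + 22)²/3 = (-410 + 22)²/3 = (⅓)*(-388)² = (⅓)*150544 = 150544/3 ≈ 50181.)
1/(b + W(-53, -92)) = 1/(150544/3 - 92) = 1/(150268/3) = 3/150268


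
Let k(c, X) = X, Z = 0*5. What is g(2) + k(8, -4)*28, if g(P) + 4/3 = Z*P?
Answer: -340/3 ≈ -113.33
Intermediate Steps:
Z = 0
g(P) = -4/3 (g(P) = -4/3 + 0*P = -4/3 + 0 = -4/3)
g(2) + k(8, -4)*28 = -4/3 - 4*28 = -4/3 - 112 = -340/3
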